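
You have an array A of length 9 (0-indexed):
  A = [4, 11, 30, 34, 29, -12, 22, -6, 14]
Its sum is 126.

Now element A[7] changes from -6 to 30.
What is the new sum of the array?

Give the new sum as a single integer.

Old value at index 7: -6
New value at index 7: 30
Delta = 30 - -6 = 36
New sum = old_sum + delta = 126 + (36) = 162

Answer: 162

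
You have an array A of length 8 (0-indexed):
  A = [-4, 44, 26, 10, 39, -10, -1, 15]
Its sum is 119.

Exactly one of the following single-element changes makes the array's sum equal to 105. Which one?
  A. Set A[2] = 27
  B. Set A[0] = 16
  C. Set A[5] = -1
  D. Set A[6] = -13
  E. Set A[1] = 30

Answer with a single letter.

Option A: A[2] 26->27, delta=1, new_sum=119+(1)=120
Option B: A[0] -4->16, delta=20, new_sum=119+(20)=139
Option C: A[5] -10->-1, delta=9, new_sum=119+(9)=128
Option D: A[6] -1->-13, delta=-12, new_sum=119+(-12)=107
Option E: A[1] 44->30, delta=-14, new_sum=119+(-14)=105 <-- matches target

Answer: E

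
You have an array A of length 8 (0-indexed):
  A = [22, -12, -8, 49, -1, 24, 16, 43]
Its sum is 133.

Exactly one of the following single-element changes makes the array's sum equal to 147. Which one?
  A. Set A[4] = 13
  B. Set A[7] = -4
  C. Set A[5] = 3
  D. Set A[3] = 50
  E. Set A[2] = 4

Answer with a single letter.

Answer: A

Derivation:
Option A: A[4] -1->13, delta=14, new_sum=133+(14)=147 <-- matches target
Option B: A[7] 43->-4, delta=-47, new_sum=133+(-47)=86
Option C: A[5] 24->3, delta=-21, new_sum=133+(-21)=112
Option D: A[3] 49->50, delta=1, new_sum=133+(1)=134
Option E: A[2] -8->4, delta=12, new_sum=133+(12)=145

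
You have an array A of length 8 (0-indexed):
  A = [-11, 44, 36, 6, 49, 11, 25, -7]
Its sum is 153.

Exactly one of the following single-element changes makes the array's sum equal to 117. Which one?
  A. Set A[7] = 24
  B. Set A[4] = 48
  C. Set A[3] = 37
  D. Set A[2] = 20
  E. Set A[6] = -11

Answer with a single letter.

Option A: A[7] -7->24, delta=31, new_sum=153+(31)=184
Option B: A[4] 49->48, delta=-1, new_sum=153+(-1)=152
Option C: A[3] 6->37, delta=31, new_sum=153+(31)=184
Option D: A[2] 36->20, delta=-16, new_sum=153+(-16)=137
Option E: A[6] 25->-11, delta=-36, new_sum=153+(-36)=117 <-- matches target

Answer: E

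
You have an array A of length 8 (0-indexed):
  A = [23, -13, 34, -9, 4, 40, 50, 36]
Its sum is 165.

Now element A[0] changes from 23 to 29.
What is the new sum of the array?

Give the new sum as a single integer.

Answer: 171

Derivation:
Old value at index 0: 23
New value at index 0: 29
Delta = 29 - 23 = 6
New sum = old_sum + delta = 165 + (6) = 171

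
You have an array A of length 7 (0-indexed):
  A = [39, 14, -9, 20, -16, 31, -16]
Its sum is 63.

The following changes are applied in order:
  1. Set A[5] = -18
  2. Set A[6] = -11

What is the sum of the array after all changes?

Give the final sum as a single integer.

Initial sum: 63
Change 1: A[5] 31 -> -18, delta = -49, sum = 14
Change 2: A[6] -16 -> -11, delta = 5, sum = 19

Answer: 19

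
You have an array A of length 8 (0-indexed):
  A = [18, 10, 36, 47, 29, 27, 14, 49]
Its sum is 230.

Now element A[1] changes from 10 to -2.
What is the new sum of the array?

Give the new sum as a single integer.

Old value at index 1: 10
New value at index 1: -2
Delta = -2 - 10 = -12
New sum = old_sum + delta = 230 + (-12) = 218

Answer: 218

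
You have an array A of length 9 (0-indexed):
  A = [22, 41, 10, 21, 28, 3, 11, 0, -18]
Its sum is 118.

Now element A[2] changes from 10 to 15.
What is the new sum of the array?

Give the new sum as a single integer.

Old value at index 2: 10
New value at index 2: 15
Delta = 15 - 10 = 5
New sum = old_sum + delta = 118 + (5) = 123

Answer: 123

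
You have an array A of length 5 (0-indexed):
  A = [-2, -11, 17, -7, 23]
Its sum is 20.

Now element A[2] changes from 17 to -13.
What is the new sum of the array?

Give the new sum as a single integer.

Answer: -10

Derivation:
Old value at index 2: 17
New value at index 2: -13
Delta = -13 - 17 = -30
New sum = old_sum + delta = 20 + (-30) = -10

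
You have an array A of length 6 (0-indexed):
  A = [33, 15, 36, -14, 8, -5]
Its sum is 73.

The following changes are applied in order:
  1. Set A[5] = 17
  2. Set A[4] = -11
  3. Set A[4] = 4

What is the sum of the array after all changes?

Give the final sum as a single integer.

Initial sum: 73
Change 1: A[5] -5 -> 17, delta = 22, sum = 95
Change 2: A[4] 8 -> -11, delta = -19, sum = 76
Change 3: A[4] -11 -> 4, delta = 15, sum = 91

Answer: 91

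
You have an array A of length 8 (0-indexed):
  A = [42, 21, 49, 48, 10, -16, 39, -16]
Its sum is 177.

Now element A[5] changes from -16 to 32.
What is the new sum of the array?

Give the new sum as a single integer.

Old value at index 5: -16
New value at index 5: 32
Delta = 32 - -16 = 48
New sum = old_sum + delta = 177 + (48) = 225

Answer: 225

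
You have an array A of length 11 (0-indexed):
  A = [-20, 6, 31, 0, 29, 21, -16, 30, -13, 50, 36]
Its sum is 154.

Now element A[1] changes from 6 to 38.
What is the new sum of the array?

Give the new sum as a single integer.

Answer: 186

Derivation:
Old value at index 1: 6
New value at index 1: 38
Delta = 38 - 6 = 32
New sum = old_sum + delta = 154 + (32) = 186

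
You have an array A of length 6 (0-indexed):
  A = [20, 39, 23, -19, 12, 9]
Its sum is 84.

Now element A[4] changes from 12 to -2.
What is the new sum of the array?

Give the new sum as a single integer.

Old value at index 4: 12
New value at index 4: -2
Delta = -2 - 12 = -14
New sum = old_sum + delta = 84 + (-14) = 70

Answer: 70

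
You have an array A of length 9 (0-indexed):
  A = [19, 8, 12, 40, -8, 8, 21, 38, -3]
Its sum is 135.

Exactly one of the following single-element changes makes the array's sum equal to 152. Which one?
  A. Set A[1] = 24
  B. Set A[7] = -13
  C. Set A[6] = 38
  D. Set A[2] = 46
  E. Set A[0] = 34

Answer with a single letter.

Answer: C

Derivation:
Option A: A[1] 8->24, delta=16, new_sum=135+(16)=151
Option B: A[7] 38->-13, delta=-51, new_sum=135+(-51)=84
Option C: A[6] 21->38, delta=17, new_sum=135+(17)=152 <-- matches target
Option D: A[2] 12->46, delta=34, new_sum=135+(34)=169
Option E: A[0] 19->34, delta=15, new_sum=135+(15)=150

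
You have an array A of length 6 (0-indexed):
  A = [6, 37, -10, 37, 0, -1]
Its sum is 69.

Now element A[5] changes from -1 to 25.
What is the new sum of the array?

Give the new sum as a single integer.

Old value at index 5: -1
New value at index 5: 25
Delta = 25 - -1 = 26
New sum = old_sum + delta = 69 + (26) = 95

Answer: 95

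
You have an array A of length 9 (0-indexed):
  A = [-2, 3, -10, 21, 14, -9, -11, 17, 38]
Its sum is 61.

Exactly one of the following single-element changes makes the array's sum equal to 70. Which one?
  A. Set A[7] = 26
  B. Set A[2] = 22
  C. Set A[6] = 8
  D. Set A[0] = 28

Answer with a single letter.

Option A: A[7] 17->26, delta=9, new_sum=61+(9)=70 <-- matches target
Option B: A[2] -10->22, delta=32, new_sum=61+(32)=93
Option C: A[6] -11->8, delta=19, new_sum=61+(19)=80
Option D: A[0] -2->28, delta=30, new_sum=61+(30)=91

Answer: A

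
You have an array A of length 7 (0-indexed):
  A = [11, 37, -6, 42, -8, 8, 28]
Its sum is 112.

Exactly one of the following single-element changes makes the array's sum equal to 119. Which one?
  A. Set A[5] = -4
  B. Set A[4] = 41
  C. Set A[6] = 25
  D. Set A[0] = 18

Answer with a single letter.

Option A: A[5] 8->-4, delta=-12, new_sum=112+(-12)=100
Option B: A[4] -8->41, delta=49, new_sum=112+(49)=161
Option C: A[6] 28->25, delta=-3, new_sum=112+(-3)=109
Option D: A[0] 11->18, delta=7, new_sum=112+(7)=119 <-- matches target

Answer: D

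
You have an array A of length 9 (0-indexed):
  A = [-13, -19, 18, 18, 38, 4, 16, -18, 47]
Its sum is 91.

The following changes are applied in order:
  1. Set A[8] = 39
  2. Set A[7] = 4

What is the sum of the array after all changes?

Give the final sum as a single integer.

Answer: 105

Derivation:
Initial sum: 91
Change 1: A[8] 47 -> 39, delta = -8, sum = 83
Change 2: A[7] -18 -> 4, delta = 22, sum = 105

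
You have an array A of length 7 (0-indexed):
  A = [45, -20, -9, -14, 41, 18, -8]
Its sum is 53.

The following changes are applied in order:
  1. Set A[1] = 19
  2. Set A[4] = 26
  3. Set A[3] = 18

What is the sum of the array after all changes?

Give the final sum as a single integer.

Initial sum: 53
Change 1: A[1] -20 -> 19, delta = 39, sum = 92
Change 2: A[4] 41 -> 26, delta = -15, sum = 77
Change 3: A[3] -14 -> 18, delta = 32, sum = 109

Answer: 109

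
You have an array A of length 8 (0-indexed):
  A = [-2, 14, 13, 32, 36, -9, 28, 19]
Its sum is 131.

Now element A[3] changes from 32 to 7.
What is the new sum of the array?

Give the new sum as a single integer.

Answer: 106

Derivation:
Old value at index 3: 32
New value at index 3: 7
Delta = 7 - 32 = -25
New sum = old_sum + delta = 131 + (-25) = 106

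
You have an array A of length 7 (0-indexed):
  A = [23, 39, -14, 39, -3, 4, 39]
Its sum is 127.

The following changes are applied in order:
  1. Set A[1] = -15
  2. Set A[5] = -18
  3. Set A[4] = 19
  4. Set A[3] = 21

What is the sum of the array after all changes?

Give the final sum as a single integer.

Answer: 55

Derivation:
Initial sum: 127
Change 1: A[1] 39 -> -15, delta = -54, sum = 73
Change 2: A[5] 4 -> -18, delta = -22, sum = 51
Change 3: A[4] -3 -> 19, delta = 22, sum = 73
Change 4: A[3] 39 -> 21, delta = -18, sum = 55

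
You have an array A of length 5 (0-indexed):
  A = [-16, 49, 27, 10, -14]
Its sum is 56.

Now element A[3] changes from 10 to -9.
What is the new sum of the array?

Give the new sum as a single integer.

Answer: 37

Derivation:
Old value at index 3: 10
New value at index 3: -9
Delta = -9 - 10 = -19
New sum = old_sum + delta = 56 + (-19) = 37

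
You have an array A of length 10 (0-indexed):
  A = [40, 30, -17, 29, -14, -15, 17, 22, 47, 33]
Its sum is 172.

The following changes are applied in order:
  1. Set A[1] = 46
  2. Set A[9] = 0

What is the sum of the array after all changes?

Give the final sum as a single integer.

Answer: 155

Derivation:
Initial sum: 172
Change 1: A[1] 30 -> 46, delta = 16, sum = 188
Change 2: A[9] 33 -> 0, delta = -33, sum = 155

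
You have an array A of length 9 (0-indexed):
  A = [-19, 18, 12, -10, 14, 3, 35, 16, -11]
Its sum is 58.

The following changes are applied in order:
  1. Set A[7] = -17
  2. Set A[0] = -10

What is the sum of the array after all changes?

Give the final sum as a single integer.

Initial sum: 58
Change 1: A[7] 16 -> -17, delta = -33, sum = 25
Change 2: A[0] -19 -> -10, delta = 9, sum = 34

Answer: 34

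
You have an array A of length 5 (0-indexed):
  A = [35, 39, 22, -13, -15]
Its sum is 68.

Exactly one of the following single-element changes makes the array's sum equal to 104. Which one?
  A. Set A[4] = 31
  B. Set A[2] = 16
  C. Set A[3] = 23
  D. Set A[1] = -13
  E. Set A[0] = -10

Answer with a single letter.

Option A: A[4] -15->31, delta=46, new_sum=68+(46)=114
Option B: A[2] 22->16, delta=-6, new_sum=68+(-6)=62
Option C: A[3] -13->23, delta=36, new_sum=68+(36)=104 <-- matches target
Option D: A[1] 39->-13, delta=-52, new_sum=68+(-52)=16
Option E: A[0] 35->-10, delta=-45, new_sum=68+(-45)=23

Answer: C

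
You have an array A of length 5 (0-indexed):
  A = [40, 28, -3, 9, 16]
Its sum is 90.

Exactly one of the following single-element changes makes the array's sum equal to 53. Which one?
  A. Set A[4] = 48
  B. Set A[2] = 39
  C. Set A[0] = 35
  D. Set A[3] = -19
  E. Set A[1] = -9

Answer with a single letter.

Answer: E

Derivation:
Option A: A[4] 16->48, delta=32, new_sum=90+(32)=122
Option B: A[2] -3->39, delta=42, new_sum=90+(42)=132
Option C: A[0] 40->35, delta=-5, new_sum=90+(-5)=85
Option D: A[3] 9->-19, delta=-28, new_sum=90+(-28)=62
Option E: A[1] 28->-9, delta=-37, new_sum=90+(-37)=53 <-- matches target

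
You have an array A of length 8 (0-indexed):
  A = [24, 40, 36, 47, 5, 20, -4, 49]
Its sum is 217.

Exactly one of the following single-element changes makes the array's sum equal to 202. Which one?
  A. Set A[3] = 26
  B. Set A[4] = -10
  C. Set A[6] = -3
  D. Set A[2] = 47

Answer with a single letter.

Answer: B

Derivation:
Option A: A[3] 47->26, delta=-21, new_sum=217+(-21)=196
Option B: A[4] 5->-10, delta=-15, new_sum=217+(-15)=202 <-- matches target
Option C: A[6] -4->-3, delta=1, new_sum=217+(1)=218
Option D: A[2] 36->47, delta=11, new_sum=217+(11)=228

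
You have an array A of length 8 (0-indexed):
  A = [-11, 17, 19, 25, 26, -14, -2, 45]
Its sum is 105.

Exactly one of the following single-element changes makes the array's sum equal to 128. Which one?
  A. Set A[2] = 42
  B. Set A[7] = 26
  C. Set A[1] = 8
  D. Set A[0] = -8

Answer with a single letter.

Answer: A

Derivation:
Option A: A[2] 19->42, delta=23, new_sum=105+(23)=128 <-- matches target
Option B: A[7] 45->26, delta=-19, new_sum=105+(-19)=86
Option C: A[1] 17->8, delta=-9, new_sum=105+(-9)=96
Option D: A[0] -11->-8, delta=3, new_sum=105+(3)=108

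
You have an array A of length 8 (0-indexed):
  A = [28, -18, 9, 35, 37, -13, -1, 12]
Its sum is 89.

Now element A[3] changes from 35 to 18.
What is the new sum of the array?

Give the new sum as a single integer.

Answer: 72

Derivation:
Old value at index 3: 35
New value at index 3: 18
Delta = 18 - 35 = -17
New sum = old_sum + delta = 89 + (-17) = 72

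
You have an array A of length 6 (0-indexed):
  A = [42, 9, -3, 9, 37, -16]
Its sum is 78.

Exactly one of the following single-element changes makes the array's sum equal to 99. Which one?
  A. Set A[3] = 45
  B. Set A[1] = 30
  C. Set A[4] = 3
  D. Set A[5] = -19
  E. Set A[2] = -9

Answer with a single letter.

Option A: A[3] 9->45, delta=36, new_sum=78+(36)=114
Option B: A[1] 9->30, delta=21, new_sum=78+(21)=99 <-- matches target
Option C: A[4] 37->3, delta=-34, new_sum=78+(-34)=44
Option D: A[5] -16->-19, delta=-3, new_sum=78+(-3)=75
Option E: A[2] -3->-9, delta=-6, new_sum=78+(-6)=72

Answer: B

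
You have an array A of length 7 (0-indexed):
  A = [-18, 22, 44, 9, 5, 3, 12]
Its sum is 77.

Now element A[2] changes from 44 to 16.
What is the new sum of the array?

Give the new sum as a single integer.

Old value at index 2: 44
New value at index 2: 16
Delta = 16 - 44 = -28
New sum = old_sum + delta = 77 + (-28) = 49

Answer: 49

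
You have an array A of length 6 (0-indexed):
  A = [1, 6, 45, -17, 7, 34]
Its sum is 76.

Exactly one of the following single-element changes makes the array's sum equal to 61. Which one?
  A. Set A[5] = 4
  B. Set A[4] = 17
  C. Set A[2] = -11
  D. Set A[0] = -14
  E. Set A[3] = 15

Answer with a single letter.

Option A: A[5] 34->4, delta=-30, new_sum=76+(-30)=46
Option B: A[4] 7->17, delta=10, new_sum=76+(10)=86
Option C: A[2] 45->-11, delta=-56, new_sum=76+(-56)=20
Option D: A[0] 1->-14, delta=-15, new_sum=76+(-15)=61 <-- matches target
Option E: A[3] -17->15, delta=32, new_sum=76+(32)=108

Answer: D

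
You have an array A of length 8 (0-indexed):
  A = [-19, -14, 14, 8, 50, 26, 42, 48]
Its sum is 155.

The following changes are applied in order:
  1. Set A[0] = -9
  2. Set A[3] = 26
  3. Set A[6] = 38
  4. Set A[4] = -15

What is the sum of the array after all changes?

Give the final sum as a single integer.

Answer: 114

Derivation:
Initial sum: 155
Change 1: A[0] -19 -> -9, delta = 10, sum = 165
Change 2: A[3] 8 -> 26, delta = 18, sum = 183
Change 3: A[6] 42 -> 38, delta = -4, sum = 179
Change 4: A[4] 50 -> -15, delta = -65, sum = 114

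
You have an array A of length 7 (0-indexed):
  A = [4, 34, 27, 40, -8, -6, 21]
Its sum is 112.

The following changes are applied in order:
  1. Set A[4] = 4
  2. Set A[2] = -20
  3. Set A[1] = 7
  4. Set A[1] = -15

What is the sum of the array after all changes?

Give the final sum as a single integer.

Initial sum: 112
Change 1: A[4] -8 -> 4, delta = 12, sum = 124
Change 2: A[2] 27 -> -20, delta = -47, sum = 77
Change 3: A[1] 34 -> 7, delta = -27, sum = 50
Change 4: A[1] 7 -> -15, delta = -22, sum = 28

Answer: 28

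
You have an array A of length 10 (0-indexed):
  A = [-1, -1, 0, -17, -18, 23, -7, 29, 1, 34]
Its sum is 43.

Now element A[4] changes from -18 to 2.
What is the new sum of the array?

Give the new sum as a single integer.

Answer: 63

Derivation:
Old value at index 4: -18
New value at index 4: 2
Delta = 2 - -18 = 20
New sum = old_sum + delta = 43 + (20) = 63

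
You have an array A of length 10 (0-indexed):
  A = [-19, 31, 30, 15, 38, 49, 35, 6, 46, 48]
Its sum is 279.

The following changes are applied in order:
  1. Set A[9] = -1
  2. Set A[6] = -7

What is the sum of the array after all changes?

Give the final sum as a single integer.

Answer: 188

Derivation:
Initial sum: 279
Change 1: A[9] 48 -> -1, delta = -49, sum = 230
Change 2: A[6] 35 -> -7, delta = -42, sum = 188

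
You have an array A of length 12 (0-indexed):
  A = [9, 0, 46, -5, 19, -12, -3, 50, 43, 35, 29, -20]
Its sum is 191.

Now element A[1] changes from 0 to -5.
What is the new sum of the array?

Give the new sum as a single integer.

Old value at index 1: 0
New value at index 1: -5
Delta = -5 - 0 = -5
New sum = old_sum + delta = 191 + (-5) = 186

Answer: 186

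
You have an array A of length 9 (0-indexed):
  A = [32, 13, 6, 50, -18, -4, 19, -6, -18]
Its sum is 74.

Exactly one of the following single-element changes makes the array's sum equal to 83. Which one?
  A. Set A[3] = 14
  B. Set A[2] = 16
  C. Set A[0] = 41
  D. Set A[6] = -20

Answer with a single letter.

Answer: C

Derivation:
Option A: A[3] 50->14, delta=-36, new_sum=74+(-36)=38
Option B: A[2] 6->16, delta=10, new_sum=74+(10)=84
Option C: A[0] 32->41, delta=9, new_sum=74+(9)=83 <-- matches target
Option D: A[6] 19->-20, delta=-39, new_sum=74+(-39)=35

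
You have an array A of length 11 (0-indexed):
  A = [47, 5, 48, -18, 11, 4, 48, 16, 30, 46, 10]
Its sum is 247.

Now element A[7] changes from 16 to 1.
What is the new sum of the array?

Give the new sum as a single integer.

Answer: 232

Derivation:
Old value at index 7: 16
New value at index 7: 1
Delta = 1 - 16 = -15
New sum = old_sum + delta = 247 + (-15) = 232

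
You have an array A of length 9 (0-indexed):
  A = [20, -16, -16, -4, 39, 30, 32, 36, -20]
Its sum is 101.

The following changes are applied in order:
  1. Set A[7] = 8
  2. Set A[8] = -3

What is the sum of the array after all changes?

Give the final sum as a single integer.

Initial sum: 101
Change 1: A[7] 36 -> 8, delta = -28, sum = 73
Change 2: A[8] -20 -> -3, delta = 17, sum = 90

Answer: 90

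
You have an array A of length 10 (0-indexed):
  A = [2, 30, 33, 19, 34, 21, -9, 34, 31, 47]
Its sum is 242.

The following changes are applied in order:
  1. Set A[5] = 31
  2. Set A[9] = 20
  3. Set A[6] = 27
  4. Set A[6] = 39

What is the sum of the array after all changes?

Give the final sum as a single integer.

Initial sum: 242
Change 1: A[5] 21 -> 31, delta = 10, sum = 252
Change 2: A[9] 47 -> 20, delta = -27, sum = 225
Change 3: A[6] -9 -> 27, delta = 36, sum = 261
Change 4: A[6] 27 -> 39, delta = 12, sum = 273

Answer: 273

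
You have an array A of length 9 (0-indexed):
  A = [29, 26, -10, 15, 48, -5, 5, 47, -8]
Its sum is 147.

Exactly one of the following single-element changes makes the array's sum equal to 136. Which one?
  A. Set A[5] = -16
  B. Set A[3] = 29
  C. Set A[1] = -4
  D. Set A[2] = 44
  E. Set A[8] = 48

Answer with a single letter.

Answer: A

Derivation:
Option A: A[5] -5->-16, delta=-11, new_sum=147+(-11)=136 <-- matches target
Option B: A[3] 15->29, delta=14, new_sum=147+(14)=161
Option C: A[1] 26->-4, delta=-30, new_sum=147+(-30)=117
Option D: A[2] -10->44, delta=54, new_sum=147+(54)=201
Option E: A[8] -8->48, delta=56, new_sum=147+(56)=203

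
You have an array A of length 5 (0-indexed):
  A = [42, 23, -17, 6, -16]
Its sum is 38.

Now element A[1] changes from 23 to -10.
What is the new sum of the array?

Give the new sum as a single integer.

Answer: 5

Derivation:
Old value at index 1: 23
New value at index 1: -10
Delta = -10 - 23 = -33
New sum = old_sum + delta = 38 + (-33) = 5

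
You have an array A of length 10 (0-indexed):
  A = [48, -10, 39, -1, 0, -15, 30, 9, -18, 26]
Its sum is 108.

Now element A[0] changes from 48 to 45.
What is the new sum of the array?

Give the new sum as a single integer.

Old value at index 0: 48
New value at index 0: 45
Delta = 45 - 48 = -3
New sum = old_sum + delta = 108 + (-3) = 105

Answer: 105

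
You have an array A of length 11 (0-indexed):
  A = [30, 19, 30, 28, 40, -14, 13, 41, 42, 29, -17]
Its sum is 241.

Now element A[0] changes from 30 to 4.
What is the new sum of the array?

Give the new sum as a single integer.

Answer: 215

Derivation:
Old value at index 0: 30
New value at index 0: 4
Delta = 4 - 30 = -26
New sum = old_sum + delta = 241 + (-26) = 215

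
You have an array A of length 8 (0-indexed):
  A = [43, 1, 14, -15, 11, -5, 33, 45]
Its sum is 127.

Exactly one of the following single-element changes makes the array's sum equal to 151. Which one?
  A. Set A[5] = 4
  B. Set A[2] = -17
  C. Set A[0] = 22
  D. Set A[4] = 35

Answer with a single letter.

Answer: D

Derivation:
Option A: A[5] -5->4, delta=9, new_sum=127+(9)=136
Option B: A[2] 14->-17, delta=-31, new_sum=127+(-31)=96
Option C: A[0] 43->22, delta=-21, new_sum=127+(-21)=106
Option D: A[4] 11->35, delta=24, new_sum=127+(24)=151 <-- matches target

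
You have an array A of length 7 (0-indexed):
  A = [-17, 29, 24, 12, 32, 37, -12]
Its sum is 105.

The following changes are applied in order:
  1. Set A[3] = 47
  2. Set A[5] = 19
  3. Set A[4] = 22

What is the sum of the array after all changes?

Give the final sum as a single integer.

Answer: 112

Derivation:
Initial sum: 105
Change 1: A[3] 12 -> 47, delta = 35, sum = 140
Change 2: A[5] 37 -> 19, delta = -18, sum = 122
Change 3: A[4] 32 -> 22, delta = -10, sum = 112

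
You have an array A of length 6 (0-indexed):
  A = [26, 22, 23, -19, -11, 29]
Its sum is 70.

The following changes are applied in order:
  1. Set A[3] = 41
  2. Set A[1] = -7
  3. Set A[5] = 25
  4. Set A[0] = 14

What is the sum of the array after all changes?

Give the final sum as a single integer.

Initial sum: 70
Change 1: A[3] -19 -> 41, delta = 60, sum = 130
Change 2: A[1] 22 -> -7, delta = -29, sum = 101
Change 3: A[5] 29 -> 25, delta = -4, sum = 97
Change 4: A[0] 26 -> 14, delta = -12, sum = 85

Answer: 85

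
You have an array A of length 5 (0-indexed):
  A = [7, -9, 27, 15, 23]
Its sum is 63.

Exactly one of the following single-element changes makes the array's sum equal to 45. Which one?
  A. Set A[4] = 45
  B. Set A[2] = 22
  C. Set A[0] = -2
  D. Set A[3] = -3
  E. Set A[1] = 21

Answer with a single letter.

Option A: A[4] 23->45, delta=22, new_sum=63+(22)=85
Option B: A[2] 27->22, delta=-5, new_sum=63+(-5)=58
Option C: A[0] 7->-2, delta=-9, new_sum=63+(-9)=54
Option D: A[3] 15->-3, delta=-18, new_sum=63+(-18)=45 <-- matches target
Option E: A[1] -9->21, delta=30, new_sum=63+(30)=93

Answer: D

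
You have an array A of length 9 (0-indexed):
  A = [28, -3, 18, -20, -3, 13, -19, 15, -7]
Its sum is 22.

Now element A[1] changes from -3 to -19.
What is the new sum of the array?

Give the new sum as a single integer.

Answer: 6

Derivation:
Old value at index 1: -3
New value at index 1: -19
Delta = -19 - -3 = -16
New sum = old_sum + delta = 22 + (-16) = 6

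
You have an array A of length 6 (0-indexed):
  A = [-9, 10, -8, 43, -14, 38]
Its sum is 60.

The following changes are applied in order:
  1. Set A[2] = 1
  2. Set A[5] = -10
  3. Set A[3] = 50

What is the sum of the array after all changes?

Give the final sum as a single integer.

Answer: 28

Derivation:
Initial sum: 60
Change 1: A[2] -8 -> 1, delta = 9, sum = 69
Change 2: A[5] 38 -> -10, delta = -48, sum = 21
Change 3: A[3] 43 -> 50, delta = 7, sum = 28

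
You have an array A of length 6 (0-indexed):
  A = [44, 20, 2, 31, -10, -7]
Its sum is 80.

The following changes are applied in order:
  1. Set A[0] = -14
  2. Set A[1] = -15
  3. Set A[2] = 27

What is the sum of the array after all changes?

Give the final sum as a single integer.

Answer: 12

Derivation:
Initial sum: 80
Change 1: A[0] 44 -> -14, delta = -58, sum = 22
Change 2: A[1] 20 -> -15, delta = -35, sum = -13
Change 3: A[2] 2 -> 27, delta = 25, sum = 12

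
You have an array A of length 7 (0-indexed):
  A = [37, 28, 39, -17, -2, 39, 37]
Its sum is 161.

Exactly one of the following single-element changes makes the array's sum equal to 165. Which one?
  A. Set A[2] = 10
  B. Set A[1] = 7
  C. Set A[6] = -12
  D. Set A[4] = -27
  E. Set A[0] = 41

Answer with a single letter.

Option A: A[2] 39->10, delta=-29, new_sum=161+(-29)=132
Option B: A[1] 28->7, delta=-21, new_sum=161+(-21)=140
Option C: A[6] 37->-12, delta=-49, new_sum=161+(-49)=112
Option D: A[4] -2->-27, delta=-25, new_sum=161+(-25)=136
Option E: A[0] 37->41, delta=4, new_sum=161+(4)=165 <-- matches target

Answer: E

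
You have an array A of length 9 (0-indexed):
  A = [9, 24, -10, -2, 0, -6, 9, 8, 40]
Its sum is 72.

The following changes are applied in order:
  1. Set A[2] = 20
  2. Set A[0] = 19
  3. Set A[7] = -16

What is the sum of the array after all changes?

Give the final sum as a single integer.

Initial sum: 72
Change 1: A[2] -10 -> 20, delta = 30, sum = 102
Change 2: A[0] 9 -> 19, delta = 10, sum = 112
Change 3: A[7] 8 -> -16, delta = -24, sum = 88

Answer: 88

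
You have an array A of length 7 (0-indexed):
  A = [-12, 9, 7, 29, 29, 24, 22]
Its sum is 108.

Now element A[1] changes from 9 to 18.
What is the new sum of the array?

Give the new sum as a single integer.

Old value at index 1: 9
New value at index 1: 18
Delta = 18 - 9 = 9
New sum = old_sum + delta = 108 + (9) = 117

Answer: 117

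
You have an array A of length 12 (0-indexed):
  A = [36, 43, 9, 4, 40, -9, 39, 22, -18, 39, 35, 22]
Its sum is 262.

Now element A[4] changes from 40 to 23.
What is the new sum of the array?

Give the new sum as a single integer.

Old value at index 4: 40
New value at index 4: 23
Delta = 23 - 40 = -17
New sum = old_sum + delta = 262 + (-17) = 245

Answer: 245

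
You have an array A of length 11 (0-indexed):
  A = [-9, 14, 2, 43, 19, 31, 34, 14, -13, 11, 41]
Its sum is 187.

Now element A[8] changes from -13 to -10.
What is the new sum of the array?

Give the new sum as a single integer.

Answer: 190

Derivation:
Old value at index 8: -13
New value at index 8: -10
Delta = -10 - -13 = 3
New sum = old_sum + delta = 187 + (3) = 190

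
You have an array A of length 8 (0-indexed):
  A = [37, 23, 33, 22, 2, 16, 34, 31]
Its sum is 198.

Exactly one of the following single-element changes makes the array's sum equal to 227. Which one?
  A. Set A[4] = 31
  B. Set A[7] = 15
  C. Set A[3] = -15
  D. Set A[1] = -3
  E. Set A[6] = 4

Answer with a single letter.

Option A: A[4] 2->31, delta=29, new_sum=198+(29)=227 <-- matches target
Option B: A[7] 31->15, delta=-16, new_sum=198+(-16)=182
Option C: A[3] 22->-15, delta=-37, new_sum=198+(-37)=161
Option D: A[1] 23->-3, delta=-26, new_sum=198+(-26)=172
Option E: A[6] 34->4, delta=-30, new_sum=198+(-30)=168

Answer: A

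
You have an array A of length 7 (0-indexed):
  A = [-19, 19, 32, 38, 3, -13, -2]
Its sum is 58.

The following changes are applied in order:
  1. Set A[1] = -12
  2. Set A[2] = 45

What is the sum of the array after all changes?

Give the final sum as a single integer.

Answer: 40

Derivation:
Initial sum: 58
Change 1: A[1] 19 -> -12, delta = -31, sum = 27
Change 2: A[2] 32 -> 45, delta = 13, sum = 40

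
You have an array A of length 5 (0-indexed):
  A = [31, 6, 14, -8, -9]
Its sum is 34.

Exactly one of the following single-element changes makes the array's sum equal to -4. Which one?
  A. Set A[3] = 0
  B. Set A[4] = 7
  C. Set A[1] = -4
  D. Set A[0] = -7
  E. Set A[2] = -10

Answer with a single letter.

Option A: A[3] -8->0, delta=8, new_sum=34+(8)=42
Option B: A[4] -9->7, delta=16, new_sum=34+(16)=50
Option C: A[1] 6->-4, delta=-10, new_sum=34+(-10)=24
Option D: A[0] 31->-7, delta=-38, new_sum=34+(-38)=-4 <-- matches target
Option E: A[2] 14->-10, delta=-24, new_sum=34+(-24)=10

Answer: D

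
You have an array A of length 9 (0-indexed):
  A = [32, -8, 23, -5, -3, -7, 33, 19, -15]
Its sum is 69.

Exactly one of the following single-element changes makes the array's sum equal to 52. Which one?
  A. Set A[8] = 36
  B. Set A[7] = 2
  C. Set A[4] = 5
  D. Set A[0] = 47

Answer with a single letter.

Option A: A[8] -15->36, delta=51, new_sum=69+(51)=120
Option B: A[7] 19->2, delta=-17, new_sum=69+(-17)=52 <-- matches target
Option C: A[4] -3->5, delta=8, new_sum=69+(8)=77
Option D: A[0] 32->47, delta=15, new_sum=69+(15)=84

Answer: B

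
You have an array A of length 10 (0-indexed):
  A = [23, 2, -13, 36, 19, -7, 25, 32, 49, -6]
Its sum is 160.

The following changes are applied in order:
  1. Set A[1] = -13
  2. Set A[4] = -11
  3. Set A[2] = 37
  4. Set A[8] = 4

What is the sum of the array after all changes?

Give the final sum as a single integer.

Answer: 120

Derivation:
Initial sum: 160
Change 1: A[1] 2 -> -13, delta = -15, sum = 145
Change 2: A[4] 19 -> -11, delta = -30, sum = 115
Change 3: A[2] -13 -> 37, delta = 50, sum = 165
Change 4: A[8] 49 -> 4, delta = -45, sum = 120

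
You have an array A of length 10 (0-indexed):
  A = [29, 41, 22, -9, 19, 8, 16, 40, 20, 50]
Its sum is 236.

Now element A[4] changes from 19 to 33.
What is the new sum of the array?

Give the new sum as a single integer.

Old value at index 4: 19
New value at index 4: 33
Delta = 33 - 19 = 14
New sum = old_sum + delta = 236 + (14) = 250

Answer: 250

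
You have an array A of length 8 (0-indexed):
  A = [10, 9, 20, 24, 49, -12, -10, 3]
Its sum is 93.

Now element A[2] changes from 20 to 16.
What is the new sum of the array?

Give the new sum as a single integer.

Answer: 89

Derivation:
Old value at index 2: 20
New value at index 2: 16
Delta = 16 - 20 = -4
New sum = old_sum + delta = 93 + (-4) = 89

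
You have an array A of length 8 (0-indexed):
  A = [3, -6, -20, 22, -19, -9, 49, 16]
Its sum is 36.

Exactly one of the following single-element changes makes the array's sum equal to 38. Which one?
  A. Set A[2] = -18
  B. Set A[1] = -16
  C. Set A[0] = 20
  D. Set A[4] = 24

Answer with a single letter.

Answer: A

Derivation:
Option A: A[2] -20->-18, delta=2, new_sum=36+(2)=38 <-- matches target
Option B: A[1] -6->-16, delta=-10, new_sum=36+(-10)=26
Option C: A[0] 3->20, delta=17, new_sum=36+(17)=53
Option D: A[4] -19->24, delta=43, new_sum=36+(43)=79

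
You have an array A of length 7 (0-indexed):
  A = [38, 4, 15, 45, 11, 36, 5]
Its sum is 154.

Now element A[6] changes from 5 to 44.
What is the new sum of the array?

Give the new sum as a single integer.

Old value at index 6: 5
New value at index 6: 44
Delta = 44 - 5 = 39
New sum = old_sum + delta = 154 + (39) = 193

Answer: 193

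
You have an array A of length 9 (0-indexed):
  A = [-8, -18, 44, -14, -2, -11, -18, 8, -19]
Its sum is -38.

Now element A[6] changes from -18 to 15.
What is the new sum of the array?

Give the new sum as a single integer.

Old value at index 6: -18
New value at index 6: 15
Delta = 15 - -18 = 33
New sum = old_sum + delta = -38 + (33) = -5

Answer: -5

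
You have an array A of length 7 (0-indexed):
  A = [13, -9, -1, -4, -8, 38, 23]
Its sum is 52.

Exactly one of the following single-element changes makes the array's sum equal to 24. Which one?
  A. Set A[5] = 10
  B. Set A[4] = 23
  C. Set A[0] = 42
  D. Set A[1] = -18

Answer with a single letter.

Answer: A

Derivation:
Option A: A[5] 38->10, delta=-28, new_sum=52+(-28)=24 <-- matches target
Option B: A[4] -8->23, delta=31, new_sum=52+(31)=83
Option C: A[0] 13->42, delta=29, new_sum=52+(29)=81
Option D: A[1] -9->-18, delta=-9, new_sum=52+(-9)=43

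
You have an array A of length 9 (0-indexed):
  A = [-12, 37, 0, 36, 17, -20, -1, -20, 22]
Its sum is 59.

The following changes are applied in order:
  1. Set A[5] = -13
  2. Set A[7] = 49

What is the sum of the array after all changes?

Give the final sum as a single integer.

Initial sum: 59
Change 1: A[5] -20 -> -13, delta = 7, sum = 66
Change 2: A[7] -20 -> 49, delta = 69, sum = 135

Answer: 135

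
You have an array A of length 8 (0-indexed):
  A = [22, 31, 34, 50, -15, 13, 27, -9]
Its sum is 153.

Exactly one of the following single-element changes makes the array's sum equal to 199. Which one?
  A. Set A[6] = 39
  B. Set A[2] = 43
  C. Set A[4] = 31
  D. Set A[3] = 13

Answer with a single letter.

Answer: C

Derivation:
Option A: A[6] 27->39, delta=12, new_sum=153+(12)=165
Option B: A[2] 34->43, delta=9, new_sum=153+(9)=162
Option C: A[4] -15->31, delta=46, new_sum=153+(46)=199 <-- matches target
Option D: A[3] 50->13, delta=-37, new_sum=153+(-37)=116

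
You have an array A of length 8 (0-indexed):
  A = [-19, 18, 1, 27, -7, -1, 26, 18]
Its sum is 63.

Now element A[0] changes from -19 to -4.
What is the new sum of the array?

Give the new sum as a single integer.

Old value at index 0: -19
New value at index 0: -4
Delta = -4 - -19 = 15
New sum = old_sum + delta = 63 + (15) = 78

Answer: 78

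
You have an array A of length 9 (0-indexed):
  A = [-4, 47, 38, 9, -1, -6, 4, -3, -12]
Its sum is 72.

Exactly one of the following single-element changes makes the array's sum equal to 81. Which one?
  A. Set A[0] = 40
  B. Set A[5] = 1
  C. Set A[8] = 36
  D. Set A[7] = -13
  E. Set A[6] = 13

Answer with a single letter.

Answer: E

Derivation:
Option A: A[0] -4->40, delta=44, new_sum=72+(44)=116
Option B: A[5] -6->1, delta=7, new_sum=72+(7)=79
Option C: A[8] -12->36, delta=48, new_sum=72+(48)=120
Option D: A[7] -3->-13, delta=-10, new_sum=72+(-10)=62
Option E: A[6] 4->13, delta=9, new_sum=72+(9)=81 <-- matches target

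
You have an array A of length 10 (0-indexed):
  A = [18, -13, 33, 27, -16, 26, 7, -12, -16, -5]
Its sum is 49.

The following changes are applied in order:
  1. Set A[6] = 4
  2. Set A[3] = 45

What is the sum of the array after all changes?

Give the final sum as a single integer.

Initial sum: 49
Change 1: A[6] 7 -> 4, delta = -3, sum = 46
Change 2: A[3] 27 -> 45, delta = 18, sum = 64

Answer: 64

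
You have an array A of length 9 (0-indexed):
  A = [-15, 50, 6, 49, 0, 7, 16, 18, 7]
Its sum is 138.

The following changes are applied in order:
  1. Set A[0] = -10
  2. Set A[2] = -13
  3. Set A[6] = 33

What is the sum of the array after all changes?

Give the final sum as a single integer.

Initial sum: 138
Change 1: A[0] -15 -> -10, delta = 5, sum = 143
Change 2: A[2] 6 -> -13, delta = -19, sum = 124
Change 3: A[6] 16 -> 33, delta = 17, sum = 141

Answer: 141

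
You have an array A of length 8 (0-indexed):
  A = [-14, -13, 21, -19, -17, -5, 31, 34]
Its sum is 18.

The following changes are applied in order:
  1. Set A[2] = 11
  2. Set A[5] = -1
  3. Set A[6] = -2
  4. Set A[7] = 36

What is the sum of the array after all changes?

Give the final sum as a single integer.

Answer: -19

Derivation:
Initial sum: 18
Change 1: A[2] 21 -> 11, delta = -10, sum = 8
Change 2: A[5] -5 -> -1, delta = 4, sum = 12
Change 3: A[6] 31 -> -2, delta = -33, sum = -21
Change 4: A[7] 34 -> 36, delta = 2, sum = -19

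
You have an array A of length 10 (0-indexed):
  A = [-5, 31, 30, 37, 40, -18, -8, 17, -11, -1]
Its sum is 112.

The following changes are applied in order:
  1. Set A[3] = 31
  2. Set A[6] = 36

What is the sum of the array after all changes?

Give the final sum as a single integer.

Initial sum: 112
Change 1: A[3] 37 -> 31, delta = -6, sum = 106
Change 2: A[6] -8 -> 36, delta = 44, sum = 150

Answer: 150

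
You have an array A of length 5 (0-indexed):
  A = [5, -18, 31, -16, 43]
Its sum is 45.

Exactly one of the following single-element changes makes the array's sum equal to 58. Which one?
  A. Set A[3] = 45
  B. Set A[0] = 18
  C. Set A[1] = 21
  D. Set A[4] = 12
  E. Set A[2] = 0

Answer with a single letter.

Option A: A[3] -16->45, delta=61, new_sum=45+(61)=106
Option B: A[0] 5->18, delta=13, new_sum=45+(13)=58 <-- matches target
Option C: A[1] -18->21, delta=39, new_sum=45+(39)=84
Option D: A[4] 43->12, delta=-31, new_sum=45+(-31)=14
Option E: A[2] 31->0, delta=-31, new_sum=45+(-31)=14

Answer: B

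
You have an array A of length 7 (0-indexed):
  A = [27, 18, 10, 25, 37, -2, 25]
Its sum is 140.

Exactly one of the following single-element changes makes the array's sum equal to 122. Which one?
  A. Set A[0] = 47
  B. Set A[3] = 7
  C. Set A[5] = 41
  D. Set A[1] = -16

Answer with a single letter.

Option A: A[0] 27->47, delta=20, new_sum=140+(20)=160
Option B: A[3] 25->7, delta=-18, new_sum=140+(-18)=122 <-- matches target
Option C: A[5] -2->41, delta=43, new_sum=140+(43)=183
Option D: A[1] 18->-16, delta=-34, new_sum=140+(-34)=106

Answer: B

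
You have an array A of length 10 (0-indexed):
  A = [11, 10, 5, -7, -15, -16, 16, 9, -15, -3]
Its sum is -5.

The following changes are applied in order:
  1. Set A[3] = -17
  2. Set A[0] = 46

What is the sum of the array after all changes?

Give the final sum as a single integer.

Initial sum: -5
Change 1: A[3] -7 -> -17, delta = -10, sum = -15
Change 2: A[0] 11 -> 46, delta = 35, sum = 20

Answer: 20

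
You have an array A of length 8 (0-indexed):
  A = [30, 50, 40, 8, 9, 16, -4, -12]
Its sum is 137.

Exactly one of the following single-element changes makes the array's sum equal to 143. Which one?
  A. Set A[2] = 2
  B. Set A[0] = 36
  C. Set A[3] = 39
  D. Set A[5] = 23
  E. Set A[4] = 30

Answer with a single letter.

Answer: B

Derivation:
Option A: A[2] 40->2, delta=-38, new_sum=137+(-38)=99
Option B: A[0] 30->36, delta=6, new_sum=137+(6)=143 <-- matches target
Option C: A[3] 8->39, delta=31, new_sum=137+(31)=168
Option D: A[5] 16->23, delta=7, new_sum=137+(7)=144
Option E: A[4] 9->30, delta=21, new_sum=137+(21)=158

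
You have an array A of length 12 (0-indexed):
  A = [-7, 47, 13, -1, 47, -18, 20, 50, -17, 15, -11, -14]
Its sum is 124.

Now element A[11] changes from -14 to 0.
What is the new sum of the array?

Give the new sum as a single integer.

Old value at index 11: -14
New value at index 11: 0
Delta = 0 - -14 = 14
New sum = old_sum + delta = 124 + (14) = 138

Answer: 138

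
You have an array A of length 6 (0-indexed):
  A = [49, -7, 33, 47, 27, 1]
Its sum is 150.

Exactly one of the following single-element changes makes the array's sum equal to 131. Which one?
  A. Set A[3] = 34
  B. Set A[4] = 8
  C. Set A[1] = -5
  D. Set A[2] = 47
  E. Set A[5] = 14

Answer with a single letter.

Option A: A[3] 47->34, delta=-13, new_sum=150+(-13)=137
Option B: A[4] 27->8, delta=-19, new_sum=150+(-19)=131 <-- matches target
Option C: A[1] -7->-5, delta=2, new_sum=150+(2)=152
Option D: A[2] 33->47, delta=14, new_sum=150+(14)=164
Option E: A[5] 1->14, delta=13, new_sum=150+(13)=163

Answer: B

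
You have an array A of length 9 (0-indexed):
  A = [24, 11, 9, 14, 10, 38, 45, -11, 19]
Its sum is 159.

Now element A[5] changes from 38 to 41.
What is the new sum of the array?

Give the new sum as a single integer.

Answer: 162

Derivation:
Old value at index 5: 38
New value at index 5: 41
Delta = 41 - 38 = 3
New sum = old_sum + delta = 159 + (3) = 162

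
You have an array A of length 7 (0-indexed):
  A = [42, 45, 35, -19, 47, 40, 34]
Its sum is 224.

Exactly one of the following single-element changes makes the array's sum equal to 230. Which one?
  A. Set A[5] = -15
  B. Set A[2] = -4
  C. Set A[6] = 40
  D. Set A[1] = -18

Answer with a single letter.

Answer: C

Derivation:
Option A: A[5] 40->-15, delta=-55, new_sum=224+(-55)=169
Option B: A[2] 35->-4, delta=-39, new_sum=224+(-39)=185
Option C: A[6] 34->40, delta=6, new_sum=224+(6)=230 <-- matches target
Option D: A[1] 45->-18, delta=-63, new_sum=224+(-63)=161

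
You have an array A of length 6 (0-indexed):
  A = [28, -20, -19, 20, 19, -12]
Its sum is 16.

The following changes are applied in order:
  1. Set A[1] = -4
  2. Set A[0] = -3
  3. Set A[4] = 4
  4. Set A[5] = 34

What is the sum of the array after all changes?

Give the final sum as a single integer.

Answer: 32

Derivation:
Initial sum: 16
Change 1: A[1] -20 -> -4, delta = 16, sum = 32
Change 2: A[0] 28 -> -3, delta = -31, sum = 1
Change 3: A[4] 19 -> 4, delta = -15, sum = -14
Change 4: A[5] -12 -> 34, delta = 46, sum = 32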